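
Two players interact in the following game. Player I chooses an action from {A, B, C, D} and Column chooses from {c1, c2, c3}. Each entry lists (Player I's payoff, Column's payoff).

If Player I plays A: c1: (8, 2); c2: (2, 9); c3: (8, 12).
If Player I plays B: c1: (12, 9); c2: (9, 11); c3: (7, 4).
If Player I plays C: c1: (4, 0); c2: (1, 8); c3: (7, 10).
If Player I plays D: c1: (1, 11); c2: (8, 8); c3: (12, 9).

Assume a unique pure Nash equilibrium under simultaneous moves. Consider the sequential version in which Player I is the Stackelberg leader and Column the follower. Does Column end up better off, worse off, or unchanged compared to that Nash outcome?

unchanged

Work backward from Column's decision.
- A: Column compares 2, 9, 12 and picks c3; Player I would get 8.
- B: Column compares 9, 11, 4 and picks c2; Player I would get 9.
- C: Column compares 0, 8, 10 and picks c3; Player I would get 7.
- D: Column compares 11, 8, 9 and picks c1; Player I would get 1.
Maximizing over 8, 9, 7, 1, Player I chooses B. Subgame-perfect outcome: (B, c2) with payoffs (9, 11).
Under simultaneous play:
Player I's best replies: c1→B; c2→B; c3→D.
Column's best replies: A→c3; B→c2; C→c3; D→c1.
Only (B, c2) has each player best-responding; Nash payoffs (9, 11).
Column earns 11 sequentially versus 11 at the Nash outcome: unchanged.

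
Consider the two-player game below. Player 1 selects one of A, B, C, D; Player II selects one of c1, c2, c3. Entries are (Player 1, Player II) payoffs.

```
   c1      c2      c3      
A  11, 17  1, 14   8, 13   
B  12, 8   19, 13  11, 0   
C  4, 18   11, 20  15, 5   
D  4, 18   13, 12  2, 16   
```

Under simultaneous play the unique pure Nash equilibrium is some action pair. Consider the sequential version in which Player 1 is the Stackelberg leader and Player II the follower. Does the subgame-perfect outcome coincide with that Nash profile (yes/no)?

Backward induction with Player 1 moving first.
- A: Player II compares 17, 14, 13 and picks c1; Player 1 would get 11.
- B: Player II compares 8, 13, 0 and picks c2; Player 1 would get 19.
- C: Player II compares 18, 20, 5 and picks c2; Player 1 would get 11.
- D: Player II compares 18, 12, 16 and picks c1; Player 1 would get 4.
Maximizing over 11, 19, 11, 4, Player 1 chooses B. Subgame-perfect outcome: (B, c2) with payoffs (19, 13).
Now find the simultaneous Nash equilibrium.
Player 1's best replies: c1→B; c2→B; c3→C.
Player II's best replies: A→c1; B→c2; C→c2; D→c1.
The unique mutual best reply is (B, c2), giving (19, 13).
Sequential outcome (B, c2) coincides with the Nash profile (B, c2).

yes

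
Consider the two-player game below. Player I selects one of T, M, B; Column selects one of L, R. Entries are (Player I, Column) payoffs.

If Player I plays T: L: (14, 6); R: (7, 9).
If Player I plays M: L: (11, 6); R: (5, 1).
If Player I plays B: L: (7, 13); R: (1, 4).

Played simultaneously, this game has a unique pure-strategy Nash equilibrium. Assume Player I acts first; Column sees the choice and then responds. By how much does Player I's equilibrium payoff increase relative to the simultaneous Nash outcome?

4

Column best-responds to each possible Player I move:
- T → Column plays R (best of 6, 9); Player I gets 7.
- M → Column plays L (best of 6, 1); Player I gets 11.
- B → Column plays L (best of 13, 4); Player I gets 7.
Maximizing over 7, 11, 7, Player I chooses M. Subgame-perfect outcome: (M, L) with payoffs (11, 6).
For the simultaneous game, intersect best replies.
Player I's best replies: L→T; R→T.
Column's best replies: T→R; M→L; B→L.
The unique mutual best reply is (T, R), giving (7, 9).
Player I's commitment gain: 11 − 7 = 4.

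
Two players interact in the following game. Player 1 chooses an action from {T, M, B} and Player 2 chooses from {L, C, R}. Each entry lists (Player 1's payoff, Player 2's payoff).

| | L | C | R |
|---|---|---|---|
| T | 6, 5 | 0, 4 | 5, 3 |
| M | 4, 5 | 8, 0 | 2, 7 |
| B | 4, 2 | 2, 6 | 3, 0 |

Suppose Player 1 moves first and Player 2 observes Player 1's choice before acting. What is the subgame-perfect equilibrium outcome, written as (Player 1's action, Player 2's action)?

Player 2 best-responds to each possible Player 1 move:
- T: Player 2 compares 5, 4, 3 and picks L; Player 1 would get 6.
- M: Player 2 compares 5, 0, 7 and picks R; Player 1 would get 2.
- B: Player 2 compares 2, 6, 0 and picks C; Player 1 would get 2.
Player 1's induced payoffs are 6, 2, 2, so Player 1 commits to T. Subgame-perfect outcome: (T, L) with payoffs (6, 5).

(T, L)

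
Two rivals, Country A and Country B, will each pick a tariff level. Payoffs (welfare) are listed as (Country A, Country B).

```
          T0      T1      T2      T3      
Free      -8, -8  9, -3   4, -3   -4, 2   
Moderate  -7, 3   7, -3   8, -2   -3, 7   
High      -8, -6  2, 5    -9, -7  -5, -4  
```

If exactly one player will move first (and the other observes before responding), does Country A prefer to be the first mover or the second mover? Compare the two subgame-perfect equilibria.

If Country A leads: Country B's best replies are Free→T3, Moderate→T3, High→T1; Country A's induced payoffs -4, -3, 2; outcome (High, T1), payoffs (2, 5).
If Country B leads: Country A's best replies are T0→Moderate, T1→Free, T2→Moderate, T3→Moderate; Country B's induced payoffs 3, -3, -2, 7; outcome (Moderate, T3), payoffs (-3, 7).
Country A gets 2 moving first and -3 moving second, so Country A prefers to move first.

first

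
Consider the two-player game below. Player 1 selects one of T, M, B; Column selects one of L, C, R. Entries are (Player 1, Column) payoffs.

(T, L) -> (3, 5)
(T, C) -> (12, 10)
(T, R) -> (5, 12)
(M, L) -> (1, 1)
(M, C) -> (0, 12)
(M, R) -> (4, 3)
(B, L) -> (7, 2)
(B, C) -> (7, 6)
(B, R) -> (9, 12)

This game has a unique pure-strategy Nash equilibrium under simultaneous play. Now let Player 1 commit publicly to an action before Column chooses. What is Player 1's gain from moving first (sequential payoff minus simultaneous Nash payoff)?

Backward induction with Player 1 moving first.
- T: BR = R, leader payoff 5.
- M: BR = C, leader payoff 0.
- B: BR = R, leader payoff 9.
Among 5, 0, 9, the best is 9 at B. Subgame-perfect outcome: (B, R) with payoffs (9, 12).
Now find the simultaneous Nash equilibrium.
Player 1's best replies: L→B; C→T; R→B.
Column's best replies: T→R; M→C; B→R.
Only (B, R) has each player best-responding; Nash payoffs (9, 12).
Player 1's commitment gain: 9 − 9 = 0.

0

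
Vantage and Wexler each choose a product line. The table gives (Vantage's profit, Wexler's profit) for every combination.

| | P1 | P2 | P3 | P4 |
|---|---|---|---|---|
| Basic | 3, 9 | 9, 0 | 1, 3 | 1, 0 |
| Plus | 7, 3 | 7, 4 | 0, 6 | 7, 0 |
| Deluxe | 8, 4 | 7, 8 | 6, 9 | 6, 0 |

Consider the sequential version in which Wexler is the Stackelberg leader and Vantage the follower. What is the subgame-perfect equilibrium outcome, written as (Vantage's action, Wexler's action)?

(Deluxe, P3)

Work backward from Vantage's decision.
- P1: BR = Deluxe, leader payoff 4.
- P2: BR = Basic, leader payoff 0.
- P3: BR = Deluxe, leader payoff 9.
- P4: BR = Plus, leader payoff 0.
Maximizing over 4, 0, 9, 0, Wexler chooses P3. Subgame-perfect outcome: (Deluxe, P3) with payoffs (6, 9).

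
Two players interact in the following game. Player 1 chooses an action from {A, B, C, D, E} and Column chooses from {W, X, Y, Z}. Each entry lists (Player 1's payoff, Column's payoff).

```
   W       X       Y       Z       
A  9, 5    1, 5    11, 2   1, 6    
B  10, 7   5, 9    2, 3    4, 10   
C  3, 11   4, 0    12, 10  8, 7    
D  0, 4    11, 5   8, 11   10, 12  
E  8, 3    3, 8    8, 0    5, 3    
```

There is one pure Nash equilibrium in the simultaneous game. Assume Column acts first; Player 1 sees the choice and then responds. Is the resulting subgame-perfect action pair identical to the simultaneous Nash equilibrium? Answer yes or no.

yes

Solve by backward induction (Column leads).
- W: Player 1 compares 9, 10, 3, 0, 8 and picks B; Column would get 7.
- X: Player 1 compares 1, 5, 4, 11, 3 and picks D; Column would get 5.
- Y: Player 1 compares 11, 2, 12, 8, 8 and picks C; Column would get 10.
- Z: Player 1 compares 1, 4, 8, 10, 5 and picks D; Column would get 12.
Column's induced payoffs are 7, 5, 10, 12, so Column commits to Z. Subgame-perfect outcome: (D, Z) with payoffs (10, 12).
Under simultaneous play:
Player 1's best replies: W→B; X→D; Y→C; Z→D.
Column's best replies: A→Z; B→Z; C→W; D→Z; E→X.
The unique mutual best reply is (D, Z), giving (10, 12).
Sequential outcome (D, Z) coincides with the Nash profile (D, Z).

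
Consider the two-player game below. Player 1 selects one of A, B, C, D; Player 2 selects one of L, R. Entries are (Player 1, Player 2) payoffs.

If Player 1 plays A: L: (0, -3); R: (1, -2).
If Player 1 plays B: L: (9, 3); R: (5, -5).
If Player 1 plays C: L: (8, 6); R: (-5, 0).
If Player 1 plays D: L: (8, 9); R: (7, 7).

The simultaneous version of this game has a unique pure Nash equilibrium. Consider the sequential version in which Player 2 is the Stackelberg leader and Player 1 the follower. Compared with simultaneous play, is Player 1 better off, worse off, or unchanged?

Player 1 best-responds to each possible Player 2 move:
- L: BR = B, leader payoff 3.
- R: BR = D, leader payoff 7.
Among 3, 7, the best is 7 at R. Subgame-perfect outcome: (D, R) with payoffs (7, 7).
Under simultaneous play:
Player 1's best replies: L→B; R→D.
Player 2's best replies: A→R; B→L; C→L; D→L.
Only (B, L) has each player best-responding; Nash payoffs (9, 3).
Player 1 earns 7 sequentially versus 9 at the Nash outcome: worse off.

worse off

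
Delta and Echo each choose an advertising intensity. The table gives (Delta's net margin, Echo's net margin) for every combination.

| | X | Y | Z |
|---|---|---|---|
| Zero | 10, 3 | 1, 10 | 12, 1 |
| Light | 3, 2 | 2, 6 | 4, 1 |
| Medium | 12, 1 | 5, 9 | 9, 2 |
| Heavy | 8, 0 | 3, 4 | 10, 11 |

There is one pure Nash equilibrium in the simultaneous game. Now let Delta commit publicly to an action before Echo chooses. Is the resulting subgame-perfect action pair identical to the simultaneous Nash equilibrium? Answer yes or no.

no

Solve by backward induction (Delta leads).
- Zero: Echo compares 3, 10, 1 and picks Y; Delta would get 1.
- Light: Echo compares 2, 6, 1 and picks Y; Delta would get 2.
- Medium: Echo compares 1, 9, 2 and picks Y; Delta would get 5.
- Heavy: Echo compares 0, 4, 11 and picks Z; Delta would get 10.
Among 1, 2, 5, 10, the best is 10 at Heavy. Subgame-perfect outcome: (Heavy, Z) with payoffs (10, 11).
For the simultaneous game, intersect best replies.
Delta's best replies: X→Medium; Y→Medium; Z→Zero.
Echo's best replies: Zero→Y; Light→Y; Medium→Y; Heavy→Z.
The unique mutual best reply is (Medium, Y), giving (5, 9).
Sequential outcome (Heavy, Z) differs from the Nash profile (Medium, Y).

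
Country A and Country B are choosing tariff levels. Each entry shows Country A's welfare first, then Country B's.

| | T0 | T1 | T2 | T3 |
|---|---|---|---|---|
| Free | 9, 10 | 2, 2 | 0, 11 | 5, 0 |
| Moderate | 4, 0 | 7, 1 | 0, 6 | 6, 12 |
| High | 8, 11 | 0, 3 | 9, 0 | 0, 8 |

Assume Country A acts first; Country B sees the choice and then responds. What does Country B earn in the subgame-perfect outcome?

11

Backward induction with Country A moving first.
- Free: BR = T2, leader payoff 0.
- Moderate: BR = T3, leader payoff 6.
- High: BR = T0, leader payoff 8.
Country A's induced payoffs are 0, 6, 8, so Country A commits to High. Subgame-perfect outcome: (High, T0) with payoffs (8, 11).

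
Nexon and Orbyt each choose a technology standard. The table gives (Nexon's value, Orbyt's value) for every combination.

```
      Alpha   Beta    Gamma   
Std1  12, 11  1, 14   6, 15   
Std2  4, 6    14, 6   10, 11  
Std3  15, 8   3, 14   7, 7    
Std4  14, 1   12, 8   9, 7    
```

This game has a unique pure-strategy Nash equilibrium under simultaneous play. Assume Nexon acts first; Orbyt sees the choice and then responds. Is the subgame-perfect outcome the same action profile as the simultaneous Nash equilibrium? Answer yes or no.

no

Orbyt best-responds to each possible Nexon move:
- Std1: Orbyt compares 11, 14, 15 and picks Gamma; Nexon would get 6.
- Std2: Orbyt compares 6, 6, 11 and picks Gamma; Nexon would get 10.
- Std3: Orbyt compares 8, 14, 7 and picks Beta; Nexon would get 3.
- Std4: Orbyt compares 1, 8, 7 and picks Beta; Nexon would get 12.
Among 6, 10, 3, 12, the best is 12 at Std4. Subgame-perfect outcome: (Std4, Beta) with payoffs (12, 8).
Now find the simultaneous Nash equilibrium.
Nexon's best replies: Alpha→Std3; Beta→Std2; Gamma→Std2.
Orbyt's best replies: Std1→Gamma; Std2→Gamma; Std3→Beta; Std4→Beta.
Only (Std2, Gamma) has each player best-responding; Nash payoffs (10, 11).
Sequential outcome (Std4, Beta) differs from the Nash profile (Std2, Gamma).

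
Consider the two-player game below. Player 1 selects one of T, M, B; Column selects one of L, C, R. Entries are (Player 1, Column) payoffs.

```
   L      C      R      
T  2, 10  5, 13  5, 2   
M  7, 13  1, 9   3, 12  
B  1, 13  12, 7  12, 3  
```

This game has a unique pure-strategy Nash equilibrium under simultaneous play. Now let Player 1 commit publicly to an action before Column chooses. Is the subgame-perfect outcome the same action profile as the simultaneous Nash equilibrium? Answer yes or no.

Solve by backward induction (Player 1 leads).
- T: BR = C, leader payoff 5.
- M: BR = L, leader payoff 7.
- B: BR = L, leader payoff 1.
Player 1's induced payoffs are 5, 7, 1, so Player 1 commits to M. Subgame-perfect outcome: (M, L) with payoffs (7, 13).
Now find the simultaneous Nash equilibrium.
Player 1's best replies: L→M; C→B; R→B.
Column's best replies: T→C; M→L; B→L.
The unique mutual best reply is (M, L), giving (7, 13).
Sequential outcome (M, L) coincides with the Nash profile (M, L).

yes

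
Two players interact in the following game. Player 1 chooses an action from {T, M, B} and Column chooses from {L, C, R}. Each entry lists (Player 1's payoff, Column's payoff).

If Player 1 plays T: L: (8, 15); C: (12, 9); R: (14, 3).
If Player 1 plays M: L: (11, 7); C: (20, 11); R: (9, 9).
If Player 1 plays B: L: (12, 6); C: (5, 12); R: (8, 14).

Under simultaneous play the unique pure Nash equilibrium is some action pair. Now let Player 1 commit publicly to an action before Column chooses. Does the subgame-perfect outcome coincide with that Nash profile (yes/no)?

yes

Column best-responds to each possible Player 1 move:
- T: BR = L, leader payoff 8.
- M: BR = C, leader payoff 20.
- B: BR = R, leader payoff 8.
Among 8, 20, 8, the best is 20 at M. Subgame-perfect outcome: (M, C) with payoffs (20, 11).
For the simultaneous game, intersect best replies.
Player 1's best replies: L→B; C→M; R→T.
Column's best replies: T→L; M→C; B→R.
The unique mutual best reply is (M, C), giving (20, 11).
Sequential outcome (M, C) coincides with the Nash profile (M, C).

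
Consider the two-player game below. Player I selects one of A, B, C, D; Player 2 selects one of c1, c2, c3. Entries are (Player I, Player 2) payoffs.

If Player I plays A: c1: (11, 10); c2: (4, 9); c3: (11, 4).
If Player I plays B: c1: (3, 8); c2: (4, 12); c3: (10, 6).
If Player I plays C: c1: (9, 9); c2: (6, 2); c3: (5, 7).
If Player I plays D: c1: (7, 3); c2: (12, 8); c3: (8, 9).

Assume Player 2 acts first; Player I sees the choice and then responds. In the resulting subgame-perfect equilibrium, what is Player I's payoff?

11

Work backward from Player I's decision.
- c1: Player I compares 11, 3, 9, 7 and picks A; Player 2 would get 10.
- c2: Player I compares 4, 4, 6, 12 and picks D; Player 2 would get 8.
- c3: Player I compares 11, 10, 5, 8 and picks A; Player 2 would get 4.
Player 2's induced payoffs are 10, 8, 4, so Player 2 commits to c1. Subgame-perfect outcome: (A, c1) with payoffs (11, 10).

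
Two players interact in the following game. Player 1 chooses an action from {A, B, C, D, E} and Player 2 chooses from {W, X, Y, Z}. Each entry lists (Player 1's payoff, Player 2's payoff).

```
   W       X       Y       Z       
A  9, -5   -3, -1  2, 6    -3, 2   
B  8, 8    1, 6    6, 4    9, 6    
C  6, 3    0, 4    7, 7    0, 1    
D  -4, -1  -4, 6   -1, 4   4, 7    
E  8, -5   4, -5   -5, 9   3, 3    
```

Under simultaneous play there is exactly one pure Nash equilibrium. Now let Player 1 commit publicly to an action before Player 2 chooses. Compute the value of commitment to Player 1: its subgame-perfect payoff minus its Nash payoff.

1

Work backward from Player 2's decision.
- A: Player 2 compares -5, -1, 6, 2 and picks Y; Player 1 would get 2.
- B: Player 2 compares 8, 6, 4, 6 and picks W; Player 1 would get 8.
- C: Player 2 compares 3, 4, 7, 1 and picks Y; Player 1 would get 7.
- D: Player 2 compares -1, 6, 4, 7 and picks Z; Player 1 would get 4.
- E: Player 2 compares -5, -5, 9, 3 and picks Y; Player 1 would get -5.
Among 2, 8, 7, 4, -5, the best is 8 at B. Subgame-perfect outcome: (B, W) with payoffs (8, 8).
Now find the simultaneous Nash equilibrium.
Player 1's best replies: W→A; X→E; Y→C; Z→B.
Player 2's best replies: A→Y; B→W; C→Y; D→Z; E→Y.
The unique mutual best reply is (C, Y), giving (7, 7).
Player 1's commitment gain: 8 − 7 = 1.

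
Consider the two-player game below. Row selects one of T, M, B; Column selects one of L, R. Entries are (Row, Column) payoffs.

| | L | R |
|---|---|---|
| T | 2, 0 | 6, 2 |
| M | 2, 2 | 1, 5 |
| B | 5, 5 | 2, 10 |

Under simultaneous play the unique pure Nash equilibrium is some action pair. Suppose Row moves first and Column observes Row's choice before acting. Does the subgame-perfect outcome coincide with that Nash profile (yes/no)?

Column best-responds to each possible Row move:
- T → Column plays R (best of 0, 2); Row gets 6.
- M → Column plays R (best of 2, 5); Row gets 1.
- B → Column plays R (best of 5, 10); Row gets 2.
Among 6, 1, 2, the best is 6 at T. Subgame-perfect outcome: (T, R) with payoffs (6, 2).
Under simultaneous play:
Row's best replies: L→B; R→T.
Column's best replies: T→R; M→R; B→R.
Only (T, R) has each player best-responding; Nash payoffs (6, 2).
Sequential outcome (T, R) coincides with the Nash profile (T, R).

yes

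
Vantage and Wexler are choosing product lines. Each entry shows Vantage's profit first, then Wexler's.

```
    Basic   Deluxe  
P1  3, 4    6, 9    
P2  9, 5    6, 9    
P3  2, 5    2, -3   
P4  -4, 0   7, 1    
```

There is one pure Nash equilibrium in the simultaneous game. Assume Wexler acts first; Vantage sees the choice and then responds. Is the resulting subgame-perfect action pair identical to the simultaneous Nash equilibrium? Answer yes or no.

no

Backward induction with Wexler moving first.
- Basic → Vantage plays P2 (best of 3, 9, 2, -4); Wexler gets 5.
- Deluxe → Vantage plays P4 (best of 6, 6, 2, 7); Wexler gets 1.
Among 5, 1, the best is 5 at Basic. Subgame-perfect outcome: (P2, Basic) with payoffs (9, 5).
Now find the simultaneous Nash equilibrium.
Vantage's best replies: Basic→P2; Deluxe→P4.
Wexler's best replies: P1→Deluxe; P2→Deluxe; P3→Basic; P4→Deluxe.
The unique mutual best reply is (P4, Deluxe), giving (7, 1).
Sequential outcome (P2, Basic) differs from the Nash profile (P4, Deluxe).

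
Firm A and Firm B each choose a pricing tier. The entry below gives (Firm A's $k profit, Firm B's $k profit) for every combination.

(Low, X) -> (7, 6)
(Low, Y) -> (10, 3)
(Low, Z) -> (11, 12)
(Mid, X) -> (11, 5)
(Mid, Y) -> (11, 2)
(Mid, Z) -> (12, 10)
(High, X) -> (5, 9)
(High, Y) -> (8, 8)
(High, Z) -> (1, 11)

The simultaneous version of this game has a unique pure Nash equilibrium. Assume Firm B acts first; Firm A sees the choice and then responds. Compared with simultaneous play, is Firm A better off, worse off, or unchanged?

Backward induction with Firm B moving first.
- X: BR = Mid, leader payoff 5.
- Y: BR = Mid, leader payoff 2.
- Z: BR = Mid, leader payoff 10.
Among 5, 2, 10, the best is 10 at Z. Subgame-perfect outcome: (Mid, Z) with payoffs (12, 10).
Under simultaneous play:
Firm A's best replies: X→Mid; Y→Mid; Z→Mid.
Firm B's best replies: Low→Z; Mid→Z; High→Z.
Only (Mid, Z) has each player best-responding; Nash payoffs (12, 10).
Firm A earns 12 sequentially versus 12 at the Nash outcome: unchanged.

unchanged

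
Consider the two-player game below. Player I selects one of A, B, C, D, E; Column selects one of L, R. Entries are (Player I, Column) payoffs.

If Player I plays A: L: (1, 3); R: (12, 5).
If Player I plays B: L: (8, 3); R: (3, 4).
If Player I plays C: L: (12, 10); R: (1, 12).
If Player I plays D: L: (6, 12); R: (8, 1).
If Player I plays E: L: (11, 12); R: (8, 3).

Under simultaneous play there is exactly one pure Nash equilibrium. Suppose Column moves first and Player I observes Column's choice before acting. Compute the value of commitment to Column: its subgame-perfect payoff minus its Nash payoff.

5

Solve by backward induction (Column leads).
- L → Player I plays C (best of 1, 8, 12, 6, 11); Column gets 10.
- R → Player I plays A (best of 12, 3, 1, 8, 8); Column gets 5.
Maximizing over 10, 5, Column chooses L. Subgame-perfect outcome: (C, L) with payoffs (12, 10).
Now find the simultaneous Nash equilibrium.
Player I's best replies: L→C; R→A.
Column's best replies: A→R; B→R; C→R; D→L; E→L.
The unique mutual best reply is (A, R), giving (12, 5).
Column's commitment gain: 10 − 5 = 5.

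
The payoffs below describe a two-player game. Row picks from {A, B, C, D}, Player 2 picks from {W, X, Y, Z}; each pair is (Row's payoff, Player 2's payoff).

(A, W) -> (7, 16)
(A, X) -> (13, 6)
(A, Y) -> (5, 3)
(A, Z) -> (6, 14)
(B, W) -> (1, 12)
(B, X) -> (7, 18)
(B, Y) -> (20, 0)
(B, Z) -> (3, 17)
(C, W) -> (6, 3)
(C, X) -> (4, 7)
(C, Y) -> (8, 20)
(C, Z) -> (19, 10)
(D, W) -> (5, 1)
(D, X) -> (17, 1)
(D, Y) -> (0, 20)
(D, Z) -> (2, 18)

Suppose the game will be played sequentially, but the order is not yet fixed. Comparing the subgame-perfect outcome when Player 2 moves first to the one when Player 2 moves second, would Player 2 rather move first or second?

If Row leads: Player 2's best replies are A→W, B→X, C→Y, D→Y; Row's induced payoffs 7, 7, 8, 0; outcome (C, Y), payoffs (8, 20).
If Player 2 leads: Row's best replies are W→A, X→D, Y→B, Z→C; Player 2's induced payoffs 16, 1, 0, 10; outcome (A, W), payoffs (7, 16).
Player 2 gets 16 moving first and 20 moving second, so Player 2 prefers to move second.

second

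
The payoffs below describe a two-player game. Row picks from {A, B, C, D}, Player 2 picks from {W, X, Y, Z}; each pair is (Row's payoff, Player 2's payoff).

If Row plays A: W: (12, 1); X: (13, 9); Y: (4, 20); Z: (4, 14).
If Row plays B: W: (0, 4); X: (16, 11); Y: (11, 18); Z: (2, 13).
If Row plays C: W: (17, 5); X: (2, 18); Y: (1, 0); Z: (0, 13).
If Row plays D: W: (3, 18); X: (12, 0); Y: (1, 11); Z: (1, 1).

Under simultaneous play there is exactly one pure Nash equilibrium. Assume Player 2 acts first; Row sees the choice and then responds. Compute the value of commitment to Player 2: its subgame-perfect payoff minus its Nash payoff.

0

Solve by backward induction (Player 2 leads).
- W: BR = C, leader payoff 5.
- X: BR = B, leader payoff 11.
- Y: BR = B, leader payoff 18.
- Z: BR = A, leader payoff 14.
Maximizing over 5, 11, 18, 14, Player 2 chooses Y. Subgame-perfect outcome: (B, Y) with payoffs (11, 18).
Under simultaneous play:
Row's best replies: W→C; X→B; Y→B; Z→A.
Player 2's best replies: A→Y; B→Y; C→X; D→W.
Only (B, Y) has each player best-responding; Nash payoffs (11, 18).
Player 2's commitment gain: 18 − 18 = 0.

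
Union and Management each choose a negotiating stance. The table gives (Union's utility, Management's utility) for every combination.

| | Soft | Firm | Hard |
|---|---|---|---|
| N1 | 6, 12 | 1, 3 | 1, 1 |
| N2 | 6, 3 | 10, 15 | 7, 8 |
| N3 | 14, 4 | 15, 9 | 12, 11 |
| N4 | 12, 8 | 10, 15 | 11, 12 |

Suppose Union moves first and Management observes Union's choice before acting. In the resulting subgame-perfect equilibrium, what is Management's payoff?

Backward induction with Union moving first.
- N1: BR = Soft, leader payoff 6.
- N2: BR = Firm, leader payoff 10.
- N3: BR = Hard, leader payoff 12.
- N4: BR = Firm, leader payoff 10.
Union's induced payoffs are 6, 10, 12, 10, so Union commits to N3. Subgame-perfect outcome: (N3, Hard) with payoffs (12, 11).

11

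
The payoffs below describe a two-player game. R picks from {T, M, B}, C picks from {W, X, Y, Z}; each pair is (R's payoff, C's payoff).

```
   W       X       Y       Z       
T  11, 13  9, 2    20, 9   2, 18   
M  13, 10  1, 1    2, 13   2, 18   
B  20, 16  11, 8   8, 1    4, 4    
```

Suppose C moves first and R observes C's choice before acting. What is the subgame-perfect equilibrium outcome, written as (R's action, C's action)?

(B, W)

Solve by backward induction (C leads).
- W: BR = B, leader payoff 16.
- X: BR = B, leader payoff 8.
- Y: BR = T, leader payoff 9.
- Z: BR = B, leader payoff 4.
C's induced payoffs are 16, 8, 9, 4, so C commits to W. Subgame-perfect outcome: (B, W) with payoffs (20, 16).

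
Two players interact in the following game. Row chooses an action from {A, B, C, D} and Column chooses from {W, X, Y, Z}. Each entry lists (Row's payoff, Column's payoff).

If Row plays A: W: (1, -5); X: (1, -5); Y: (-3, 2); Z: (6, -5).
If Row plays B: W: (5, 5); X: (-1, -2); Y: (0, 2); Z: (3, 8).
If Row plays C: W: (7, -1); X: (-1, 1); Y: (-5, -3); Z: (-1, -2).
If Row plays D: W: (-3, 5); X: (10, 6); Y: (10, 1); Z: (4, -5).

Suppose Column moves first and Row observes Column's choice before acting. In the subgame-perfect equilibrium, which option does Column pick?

Solve by backward induction (Column leads).
- W: BR = C, leader payoff -1.
- X: BR = D, leader payoff 6.
- Y: BR = D, leader payoff 1.
- Z: BR = A, leader payoff -5.
Column's induced payoffs are -1, 6, 1, -5, so Column commits to X. Subgame-perfect outcome: (D, X) with payoffs (10, 6).

X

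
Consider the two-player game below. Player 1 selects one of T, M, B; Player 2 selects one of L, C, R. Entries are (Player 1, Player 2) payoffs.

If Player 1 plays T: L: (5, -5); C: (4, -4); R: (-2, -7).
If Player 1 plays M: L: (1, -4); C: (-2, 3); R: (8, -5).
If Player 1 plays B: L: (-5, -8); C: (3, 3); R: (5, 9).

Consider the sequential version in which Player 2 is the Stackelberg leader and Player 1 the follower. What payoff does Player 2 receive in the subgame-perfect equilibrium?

-4

Player 1 best-responds to each possible Player 2 move:
- L → Player 1 plays T (best of 5, 1, -5); Player 2 gets -5.
- C → Player 1 plays T (best of 4, -2, 3); Player 2 gets -4.
- R → Player 1 plays M (best of -2, 8, 5); Player 2 gets -5.
Among -5, -4, -5, the best is -4 at C. Subgame-perfect outcome: (T, C) with payoffs (4, -4).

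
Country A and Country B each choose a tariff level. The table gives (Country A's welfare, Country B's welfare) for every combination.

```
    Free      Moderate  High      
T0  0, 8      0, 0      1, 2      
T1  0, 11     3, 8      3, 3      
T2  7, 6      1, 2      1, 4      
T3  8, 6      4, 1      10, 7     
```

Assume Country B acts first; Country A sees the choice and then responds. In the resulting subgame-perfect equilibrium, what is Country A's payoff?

Solve by backward induction (Country B leads).
- Free: BR = T3, leader payoff 6.
- Moderate: BR = T3, leader payoff 1.
- High: BR = T3, leader payoff 7.
Among 6, 1, 7, the best is 7 at High. Subgame-perfect outcome: (T3, High) with payoffs (10, 7).

10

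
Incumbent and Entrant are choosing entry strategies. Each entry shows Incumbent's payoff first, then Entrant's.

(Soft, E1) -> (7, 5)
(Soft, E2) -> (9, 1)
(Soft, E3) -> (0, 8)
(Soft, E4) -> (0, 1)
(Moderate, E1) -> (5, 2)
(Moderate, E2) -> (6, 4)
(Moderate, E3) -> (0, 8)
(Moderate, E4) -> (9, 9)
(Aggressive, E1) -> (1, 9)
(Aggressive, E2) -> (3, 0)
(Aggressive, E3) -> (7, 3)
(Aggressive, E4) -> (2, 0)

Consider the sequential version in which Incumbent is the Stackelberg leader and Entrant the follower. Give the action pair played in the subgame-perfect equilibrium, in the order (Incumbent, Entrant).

Solve by backward induction (Incumbent leads).
- Soft → Entrant plays E3 (best of 5, 1, 8, 1); Incumbent gets 0.
- Moderate → Entrant plays E4 (best of 2, 4, 8, 9); Incumbent gets 9.
- Aggressive → Entrant plays E1 (best of 9, 0, 3, 0); Incumbent gets 1.
Among 0, 9, 1, the best is 9 at Moderate. Subgame-perfect outcome: (Moderate, E4) with payoffs (9, 9).

(Moderate, E4)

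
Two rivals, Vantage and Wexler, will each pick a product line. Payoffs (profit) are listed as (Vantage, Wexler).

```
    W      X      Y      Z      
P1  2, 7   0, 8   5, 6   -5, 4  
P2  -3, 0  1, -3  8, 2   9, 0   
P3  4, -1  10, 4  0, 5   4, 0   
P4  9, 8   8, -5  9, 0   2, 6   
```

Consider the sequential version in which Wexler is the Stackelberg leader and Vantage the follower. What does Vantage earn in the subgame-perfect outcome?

Vantage best-responds to each possible Wexler move:
- W: Vantage compares 2, -3, 4, 9 and picks P4; Wexler would get 8.
- X: Vantage compares 0, 1, 10, 8 and picks P3; Wexler would get 4.
- Y: Vantage compares 5, 8, 0, 9 and picks P4; Wexler would get 0.
- Z: Vantage compares -5, 9, 4, 2 and picks P2; Wexler would get 0.
Maximizing over 8, 4, 0, 0, Wexler chooses W. Subgame-perfect outcome: (P4, W) with payoffs (9, 8).

9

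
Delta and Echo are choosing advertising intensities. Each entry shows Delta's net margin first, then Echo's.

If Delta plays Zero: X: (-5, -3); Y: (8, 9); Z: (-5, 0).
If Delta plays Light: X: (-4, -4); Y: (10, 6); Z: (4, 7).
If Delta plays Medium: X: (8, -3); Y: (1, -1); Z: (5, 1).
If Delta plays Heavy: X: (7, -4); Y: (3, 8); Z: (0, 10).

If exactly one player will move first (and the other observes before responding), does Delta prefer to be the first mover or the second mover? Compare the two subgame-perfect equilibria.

second

If Delta leads: Echo's best replies are Zero→Y, Light→Z, Medium→Z, Heavy→Z; Delta's induced payoffs 8, 4, 5, 0; outcome (Zero, Y), payoffs (8, 9).
If Echo leads: Delta's best replies are X→Medium, Y→Light, Z→Medium; Echo's induced payoffs -3, 6, 1; outcome (Light, Y), payoffs (10, 6).
Delta gets 8 moving first and 10 moving second, so Delta prefers to move second.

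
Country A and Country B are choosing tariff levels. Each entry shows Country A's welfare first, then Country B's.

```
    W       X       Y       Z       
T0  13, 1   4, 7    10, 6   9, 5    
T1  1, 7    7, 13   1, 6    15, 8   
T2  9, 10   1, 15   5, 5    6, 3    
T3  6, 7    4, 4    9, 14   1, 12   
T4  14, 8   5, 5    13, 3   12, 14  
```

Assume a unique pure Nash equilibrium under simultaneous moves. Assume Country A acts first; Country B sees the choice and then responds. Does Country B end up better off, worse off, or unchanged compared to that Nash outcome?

Backward induction with Country A moving first.
- T0 → Country B plays X (best of 1, 7, 6, 5); Country A gets 4.
- T1 → Country B plays X (best of 7, 13, 6, 8); Country A gets 7.
- T2 → Country B plays X (best of 10, 15, 5, 3); Country A gets 1.
- T3 → Country B plays Y (best of 7, 4, 14, 12); Country A gets 9.
- T4 → Country B plays Z (best of 8, 5, 3, 14); Country A gets 12.
Country A's induced payoffs are 4, 7, 1, 9, 12, so Country A commits to T4. Subgame-perfect outcome: (T4, Z) with payoffs (12, 14).
Now find the simultaneous Nash equilibrium.
Country A's best replies: W→T4; X→T1; Y→T4; Z→T1.
Country B's best replies: T0→X; T1→X; T2→X; T3→Y; T4→Z.
The unique mutual best reply is (T1, X), giving (7, 13).
Country B earns 14 sequentially versus 13 at the Nash outcome: better off.

better off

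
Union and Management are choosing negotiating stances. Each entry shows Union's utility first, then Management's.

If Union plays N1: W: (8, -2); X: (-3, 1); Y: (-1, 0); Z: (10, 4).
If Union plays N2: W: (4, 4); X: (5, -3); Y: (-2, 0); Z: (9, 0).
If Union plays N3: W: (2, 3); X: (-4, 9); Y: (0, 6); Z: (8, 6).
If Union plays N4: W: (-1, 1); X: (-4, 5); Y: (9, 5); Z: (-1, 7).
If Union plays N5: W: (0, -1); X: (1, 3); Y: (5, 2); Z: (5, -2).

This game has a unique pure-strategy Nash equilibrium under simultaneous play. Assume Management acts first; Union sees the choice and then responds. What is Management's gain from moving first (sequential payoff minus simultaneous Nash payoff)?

Backward induction with Management moving first.
- W: Union compares 8, 4, 2, -1, 0 and picks N1; Management would get -2.
- X: Union compares -3, 5, -4, -4, 1 and picks N2; Management would get -3.
- Y: Union compares -1, -2, 0, 9, 5 and picks N4; Management would get 5.
- Z: Union compares 10, 9, 8, -1, 5 and picks N1; Management would get 4.
Among -2, -3, 5, 4, the best is 5 at Y. Subgame-perfect outcome: (N4, Y) with payoffs (9, 5).
Now find the simultaneous Nash equilibrium.
Union's best replies: W→N1; X→N2; Y→N4; Z→N1.
Management's best replies: N1→Z; N2→W; N3→X; N4→Z; N5→X.
Only (N1, Z) has each player best-responding; Nash payoffs (10, 4).
Management's commitment gain: 5 − 4 = 1.

1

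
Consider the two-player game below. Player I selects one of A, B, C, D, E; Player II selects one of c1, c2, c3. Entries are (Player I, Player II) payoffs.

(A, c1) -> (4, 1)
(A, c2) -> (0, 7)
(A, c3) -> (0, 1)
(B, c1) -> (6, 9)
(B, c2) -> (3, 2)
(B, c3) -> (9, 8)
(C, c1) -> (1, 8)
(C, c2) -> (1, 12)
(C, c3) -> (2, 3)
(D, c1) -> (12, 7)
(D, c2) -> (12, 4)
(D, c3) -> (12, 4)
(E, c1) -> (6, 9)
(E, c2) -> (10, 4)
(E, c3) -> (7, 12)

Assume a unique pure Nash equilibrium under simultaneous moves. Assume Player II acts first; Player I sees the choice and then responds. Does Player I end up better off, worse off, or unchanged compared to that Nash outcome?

unchanged

Work backward from Player I's decision.
- c1 → Player I plays D (best of 4, 6, 1, 12, 6); Player II gets 7.
- c2 → Player I plays D (best of 0, 3, 1, 12, 10); Player II gets 4.
- c3 → Player I plays D (best of 0, 9, 2, 12, 7); Player II gets 4.
Player II's induced payoffs are 7, 4, 4, so Player II commits to c1. Subgame-perfect outcome: (D, c1) with payoffs (12, 7).
Now find the simultaneous Nash equilibrium.
Player I's best replies: c1→D; c2→D; c3→D.
Player II's best replies: A→c2; B→c1; C→c2; D→c1; E→c3.
Only (D, c1) has each player best-responding; Nash payoffs (12, 7).
Player I earns 12 sequentially versus 12 at the Nash outcome: unchanged.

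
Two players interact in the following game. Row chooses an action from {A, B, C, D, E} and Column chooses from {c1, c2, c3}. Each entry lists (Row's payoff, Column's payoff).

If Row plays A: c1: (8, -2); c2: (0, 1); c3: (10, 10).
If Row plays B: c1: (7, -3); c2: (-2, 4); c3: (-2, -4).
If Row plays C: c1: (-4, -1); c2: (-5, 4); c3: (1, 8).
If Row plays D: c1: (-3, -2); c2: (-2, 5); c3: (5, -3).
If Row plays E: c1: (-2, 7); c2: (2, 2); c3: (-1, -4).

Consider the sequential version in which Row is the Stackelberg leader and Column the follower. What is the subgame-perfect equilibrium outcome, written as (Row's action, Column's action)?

Column best-responds to each possible Row move:
- A: Column compares -2, 1, 10 and picks c3; Row would get 10.
- B: Column compares -3, 4, -4 and picks c2; Row would get -2.
- C: Column compares -1, 4, 8 and picks c3; Row would get 1.
- D: Column compares -2, 5, -3 and picks c2; Row would get -2.
- E: Column compares 7, 2, -4 and picks c1; Row would get -2.
Row's induced payoffs are 10, -2, 1, -2, -2, so Row commits to A. Subgame-perfect outcome: (A, c3) with payoffs (10, 10).

(A, c3)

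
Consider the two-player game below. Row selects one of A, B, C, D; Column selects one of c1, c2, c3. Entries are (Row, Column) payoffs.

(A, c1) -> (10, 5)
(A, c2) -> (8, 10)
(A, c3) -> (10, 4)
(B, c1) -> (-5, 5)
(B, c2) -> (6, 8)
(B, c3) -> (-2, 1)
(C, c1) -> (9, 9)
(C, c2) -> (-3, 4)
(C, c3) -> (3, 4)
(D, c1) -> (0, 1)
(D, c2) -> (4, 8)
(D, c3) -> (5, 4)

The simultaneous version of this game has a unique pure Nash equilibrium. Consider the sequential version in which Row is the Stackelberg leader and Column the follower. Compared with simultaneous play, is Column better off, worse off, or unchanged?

Backward induction with Row moving first.
- A: BR = c2, leader payoff 8.
- B: BR = c2, leader payoff 6.
- C: BR = c1, leader payoff 9.
- D: BR = c2, leader payoff 4.
Row's induced payoffs are 8, 6, 9, 4, so Row commits to C. Subgame-perfect outcome: (C, c1) with payoffs (9, 9).
Under simultaneous play:
Row's best replies: c1→A; c2→A; c3→A.
Column's best replies: A→c2; B→c2; C→c1; D→c2.
The unique mutual best reply is (A, c2), giving (8, 10).
Column earns 9 sequentially versus 10 at the Nash outcome: worse off.

worse off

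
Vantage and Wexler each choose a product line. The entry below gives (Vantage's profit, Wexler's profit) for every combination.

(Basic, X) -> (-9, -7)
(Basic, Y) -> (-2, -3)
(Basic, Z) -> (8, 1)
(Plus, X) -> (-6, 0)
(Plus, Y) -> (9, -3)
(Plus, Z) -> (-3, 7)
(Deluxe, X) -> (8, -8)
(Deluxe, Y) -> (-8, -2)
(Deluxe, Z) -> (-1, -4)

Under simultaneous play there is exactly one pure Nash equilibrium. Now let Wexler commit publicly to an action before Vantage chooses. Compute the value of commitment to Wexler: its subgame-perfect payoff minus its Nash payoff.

Backward induction with Wexler moving first.
- X → Vantage plays Deluxe (best of -9, -6, 8); Wexler gets -8.
- Y → Vantage plays Plus (best of -2, 9, -8); Wexler gets -3.
- Z → Vantage plays Basic (best of 8, -3, -1); Wexler gets 1.
Among -8, -3, 1, the best is 1 at Z. Subgame-perfect outcome: (Basic, Z) with payoffs (8, 1).
For the simultaneous game, intersect best replies.
Vantage's best replies: X→Deluxe; Y→Plus; Z→Basic.
Wexler's best replies: Basic→Z; Plus→Z; Deluxe→Y.
Only (Basic, Z) has each player best-responding; Nash payoffs (8, 1).
Wexler's commitment gain: 1 − 1 = 0.

0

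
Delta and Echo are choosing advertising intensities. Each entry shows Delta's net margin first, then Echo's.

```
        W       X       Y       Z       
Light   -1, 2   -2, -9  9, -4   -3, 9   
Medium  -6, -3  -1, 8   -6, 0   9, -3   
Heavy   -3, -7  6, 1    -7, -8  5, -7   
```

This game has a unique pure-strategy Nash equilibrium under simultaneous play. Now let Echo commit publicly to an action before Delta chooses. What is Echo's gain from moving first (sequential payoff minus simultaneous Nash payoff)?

1

Solve by backward induction (Echo leads).
- W: Delta compares -1, -6, -3 and picks Light; Echo would get 2.
- X: Delta compares -2, -1, 6 and picks Heavy; Echo would get 1.
- Y: Delta compares 9, -6, -7 and picks Light; Echo would get -4.
- Z: Delta compares -3, 9, 5 and picks Medium; Echo would get -3.
Echo's induced payoffs are 2, 1, -4, -3, so Echo commits to W. Subgame-perfect outcome: (Light, W) with payoffs (-1, 2).
For the simultaneous game, intersect best replies.
Delta's best replies: W→Light; X→Heavy; Y→Light; Z→Medium.
Echo's best replies: Light→Z; Medium→X; Heavy→X.
The unique mutual best reply is (Heavy, X), giving (6, 1).
Echo's commitment gain: 2 − 1 = 1.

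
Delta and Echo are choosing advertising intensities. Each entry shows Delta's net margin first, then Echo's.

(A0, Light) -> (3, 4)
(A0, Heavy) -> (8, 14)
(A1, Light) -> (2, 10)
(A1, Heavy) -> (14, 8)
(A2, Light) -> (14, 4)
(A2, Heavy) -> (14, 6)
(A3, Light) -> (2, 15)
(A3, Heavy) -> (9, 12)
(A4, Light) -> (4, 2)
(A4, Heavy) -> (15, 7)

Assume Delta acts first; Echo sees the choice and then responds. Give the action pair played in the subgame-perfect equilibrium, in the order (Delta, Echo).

Work backward from Echo's decision.
- A0 → Echo plays Heavy (best of 4, 14); Delta gets 8.
- A1 → Echo plays Light (best of 10, 8); Delta gets 2.
- A2 → Echo plays Heavy (best of 4, 6); Delta gets 14.
- A3 → Echo plays Light (best of 15, 12); Delta gets 2.
- A4 → Echo plays Heavy (best of 2, 7); Delta gets 15.
Delta's induced payoffs are 8, 2, 14, 2, 15, so Delta commits to A4. Subgame-perfect outcome: (A4, Heavy) with payoffs (15, 7).

(A4, Heavy)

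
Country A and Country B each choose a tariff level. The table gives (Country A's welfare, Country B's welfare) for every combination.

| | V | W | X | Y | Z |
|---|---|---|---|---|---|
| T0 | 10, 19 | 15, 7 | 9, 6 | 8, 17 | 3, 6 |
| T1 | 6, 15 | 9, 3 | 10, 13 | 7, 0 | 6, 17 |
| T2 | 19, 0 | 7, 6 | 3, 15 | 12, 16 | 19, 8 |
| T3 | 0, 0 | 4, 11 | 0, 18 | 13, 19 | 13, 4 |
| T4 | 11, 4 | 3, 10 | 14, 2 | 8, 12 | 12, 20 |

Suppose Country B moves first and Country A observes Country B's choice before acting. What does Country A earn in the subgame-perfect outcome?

Country A best-responds to each possible Country B move:
- V: Country A compares 10, 6, 19, 0, 11 and picks T2; Country B would get 0.
- W: Country A compares 15, 9, 7, 4, 3 and picks T0; Country B would get 7.
- X: Country A compares 9, 10, 3, 0, 14 and picks T4; Country B would get 2.
- Y: Country A compares 8, 7, 12, 13, 8 and picks T3; Country B would get 19.
- Z: Country A compares 3, 6, 19, 13, 12 and picks T2; Country B would get 8.
Among 0, 7, 2, 19, 8, the best is 19 at Y. Subgame-perfect outcome: (T3, Y) with payoffs (13, 19).

13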